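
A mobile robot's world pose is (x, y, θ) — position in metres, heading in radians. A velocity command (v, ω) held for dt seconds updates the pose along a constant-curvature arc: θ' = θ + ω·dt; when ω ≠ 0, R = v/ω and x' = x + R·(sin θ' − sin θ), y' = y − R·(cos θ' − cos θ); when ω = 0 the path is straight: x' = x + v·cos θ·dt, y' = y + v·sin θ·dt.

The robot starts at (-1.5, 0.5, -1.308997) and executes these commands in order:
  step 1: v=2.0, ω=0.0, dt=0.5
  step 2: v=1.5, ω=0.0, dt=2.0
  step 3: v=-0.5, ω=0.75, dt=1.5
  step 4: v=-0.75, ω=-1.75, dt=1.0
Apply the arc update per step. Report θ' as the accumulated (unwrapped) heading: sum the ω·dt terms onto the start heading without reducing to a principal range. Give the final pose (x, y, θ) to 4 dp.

(-1.3089, -2.3072, -1.9340)

step 1: θ'=-1.3090 (straight) → pose (-1.2412, -0.4659, -1.3090)
step 2: θ'=-1.3090 (straight) → pose (-0.4647, -3.3637, -1.3090)
step 3: θ'=-0.1840 (R=-0.6667) → pose (-0.9867, -2.8808, -0.1840)
step 4: θ'=-1.9340 (R=0.4286) → pose (-1.3089, -2.3072, -1.9340)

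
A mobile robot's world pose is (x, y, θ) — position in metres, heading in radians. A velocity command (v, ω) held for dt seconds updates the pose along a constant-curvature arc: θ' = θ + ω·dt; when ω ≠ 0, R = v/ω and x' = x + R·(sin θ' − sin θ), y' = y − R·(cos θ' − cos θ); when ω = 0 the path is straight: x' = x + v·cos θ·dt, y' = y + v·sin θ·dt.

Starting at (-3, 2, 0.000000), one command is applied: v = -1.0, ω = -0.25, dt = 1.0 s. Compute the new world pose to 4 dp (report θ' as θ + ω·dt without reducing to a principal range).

θ' = 0.0000 + -0.25·1.0 = -0.2500
R = v/ω = -1.0/-0.25 = 4.0000
x' = -3 + 4.0000·(sin -0.2500 − sin 0.0000) = -3.9896
y' = 2 − 4.0000·(cos -0.2500 − cos 0.0000) = 2.1244

(-3.9896, 2.1244, -0.2500)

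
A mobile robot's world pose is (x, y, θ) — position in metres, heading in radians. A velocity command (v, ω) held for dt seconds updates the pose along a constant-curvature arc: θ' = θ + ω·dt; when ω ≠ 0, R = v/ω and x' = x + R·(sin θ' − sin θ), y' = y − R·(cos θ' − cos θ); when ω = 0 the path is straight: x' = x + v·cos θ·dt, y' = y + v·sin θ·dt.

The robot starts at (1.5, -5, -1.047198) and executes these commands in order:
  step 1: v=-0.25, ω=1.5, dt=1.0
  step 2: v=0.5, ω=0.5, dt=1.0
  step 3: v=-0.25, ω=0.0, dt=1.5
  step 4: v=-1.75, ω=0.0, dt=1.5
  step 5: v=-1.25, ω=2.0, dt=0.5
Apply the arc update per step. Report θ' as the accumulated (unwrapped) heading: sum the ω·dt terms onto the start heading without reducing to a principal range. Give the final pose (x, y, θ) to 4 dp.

step 1: θ'=0.4528 (R=-0.1667) → pose (1.2827, -4.9335, 0.4528)
step 2: θ'=0.9528 (R=1.0000) → pose (1.6603, -4.6136, 0.9528)
step 3: θ'=0.9528 (straight) → pose (1.4430, -4.9193, 0.9528)
step 4: θ'=0.9528 (straight) → pose (-0.0779, -7.0588, 0.9528)
step 5: θ'=1.9528 (R=-0.6250) → pose (-0.1484, -7.6539, 1.9528)

(-0.1484, -7.6539, 1.9528)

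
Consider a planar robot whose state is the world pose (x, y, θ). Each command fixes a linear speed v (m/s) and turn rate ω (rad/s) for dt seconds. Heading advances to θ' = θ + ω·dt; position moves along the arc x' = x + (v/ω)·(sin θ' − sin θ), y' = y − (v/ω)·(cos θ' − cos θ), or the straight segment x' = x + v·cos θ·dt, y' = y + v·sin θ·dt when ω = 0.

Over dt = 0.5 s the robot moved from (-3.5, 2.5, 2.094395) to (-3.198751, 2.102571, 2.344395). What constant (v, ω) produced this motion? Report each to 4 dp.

v = -1.0000, ω = 0.5000

Δθ = 2.344395 − 2.094395 = 0.250000
ω = Δθ/dt = 0.250000/0.5 = 0.5000
R = −Δy/(cos θ' − cos θ) = -2.0000
v = R·ω = -2.0000·0.5000 = -1.0000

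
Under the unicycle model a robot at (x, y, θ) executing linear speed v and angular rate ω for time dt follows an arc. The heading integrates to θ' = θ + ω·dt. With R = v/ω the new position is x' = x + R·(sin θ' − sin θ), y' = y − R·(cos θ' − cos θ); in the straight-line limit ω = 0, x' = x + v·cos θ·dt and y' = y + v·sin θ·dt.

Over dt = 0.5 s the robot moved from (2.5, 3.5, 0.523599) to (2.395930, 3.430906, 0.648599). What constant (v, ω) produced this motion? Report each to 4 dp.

v = -0.2500, ω = 0.2500

Δθ = 0.648599 − 0.523599 = 0.125000
ω = Δθ/dt = 0.125000/0.5 = 0.2500
R = Δx/(sin θ' − sin θ) = -1.0000
v = R·ω = -1.0000·0.2500 = -0.2500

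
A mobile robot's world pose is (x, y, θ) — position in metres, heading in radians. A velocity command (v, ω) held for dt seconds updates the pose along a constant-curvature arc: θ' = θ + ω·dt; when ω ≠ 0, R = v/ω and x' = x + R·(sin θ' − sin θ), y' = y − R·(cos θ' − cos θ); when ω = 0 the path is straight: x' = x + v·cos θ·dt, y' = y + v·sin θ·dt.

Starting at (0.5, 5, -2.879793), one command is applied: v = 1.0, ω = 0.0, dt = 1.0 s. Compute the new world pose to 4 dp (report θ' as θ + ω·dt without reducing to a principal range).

(-0.4659, 4.7412, -2.8798)

θ' = -2.8798 + 0.0·1.0 = -2.8798
ω = 0 → straight: x' = 0.5 + 1.0·cos(-2.8798)·1.0 = -0.4659
y' = 5 + 1.0·sin(-2.8798)·1.0 = 4.7412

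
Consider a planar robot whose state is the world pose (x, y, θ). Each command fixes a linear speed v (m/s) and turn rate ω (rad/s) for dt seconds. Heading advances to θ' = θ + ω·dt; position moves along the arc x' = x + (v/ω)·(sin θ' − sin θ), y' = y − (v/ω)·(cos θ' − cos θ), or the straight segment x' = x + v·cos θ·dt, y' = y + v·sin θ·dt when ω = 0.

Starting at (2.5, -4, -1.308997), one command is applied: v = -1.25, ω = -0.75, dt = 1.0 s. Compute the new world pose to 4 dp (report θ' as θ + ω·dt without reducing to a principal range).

θ' = -1.3090 + -0.75·1.0 = -2.0590
R = v/ω = -1.25/-0.75 = 1.6667
x' = 2.5 + 1.6667·(sin -2.0590 − sin -1.3090) = 2.6379
y' = -4 − 1.6667·(cos -2.0590 − cos -1.3090) = -2.7869

(2.6379, -2.7869, -2.0590)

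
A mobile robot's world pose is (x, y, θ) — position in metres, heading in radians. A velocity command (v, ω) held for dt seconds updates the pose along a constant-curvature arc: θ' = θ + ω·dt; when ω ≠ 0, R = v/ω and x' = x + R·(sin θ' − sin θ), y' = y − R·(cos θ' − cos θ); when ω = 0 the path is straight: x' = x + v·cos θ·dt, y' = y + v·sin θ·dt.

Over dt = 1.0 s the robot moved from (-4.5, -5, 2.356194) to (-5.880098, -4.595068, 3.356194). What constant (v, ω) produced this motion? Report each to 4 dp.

v = 1.5000, ω = 1.0000

Δθ = 3.356194 − 2.356194 = 1.000000
ω = Δθ/dt = 1.000000/1.0 = 1.0000
R = Δx/(sin θ' − sin θ) = 1.5000
v = R·ω = 1.5000·1.0000 = 1.5000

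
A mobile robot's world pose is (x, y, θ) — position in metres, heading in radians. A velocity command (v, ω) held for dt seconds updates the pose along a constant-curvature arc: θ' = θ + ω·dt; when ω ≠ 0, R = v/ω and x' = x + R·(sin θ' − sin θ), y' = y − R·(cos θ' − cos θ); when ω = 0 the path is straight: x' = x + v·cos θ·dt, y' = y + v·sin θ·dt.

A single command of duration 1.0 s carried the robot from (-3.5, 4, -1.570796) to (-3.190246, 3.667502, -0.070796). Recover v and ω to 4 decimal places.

v = 0.5000, ω = 1.5000

Δθ = -0.070796 − -1.570796 = 1.500000
ω = Δθ/dt = 1.500000/1.0 = 1.5000
R = −Δy/(cos θ' − cos θ) = 0.3333
v = R·ω = 0.3333·1.5000 = 0.5000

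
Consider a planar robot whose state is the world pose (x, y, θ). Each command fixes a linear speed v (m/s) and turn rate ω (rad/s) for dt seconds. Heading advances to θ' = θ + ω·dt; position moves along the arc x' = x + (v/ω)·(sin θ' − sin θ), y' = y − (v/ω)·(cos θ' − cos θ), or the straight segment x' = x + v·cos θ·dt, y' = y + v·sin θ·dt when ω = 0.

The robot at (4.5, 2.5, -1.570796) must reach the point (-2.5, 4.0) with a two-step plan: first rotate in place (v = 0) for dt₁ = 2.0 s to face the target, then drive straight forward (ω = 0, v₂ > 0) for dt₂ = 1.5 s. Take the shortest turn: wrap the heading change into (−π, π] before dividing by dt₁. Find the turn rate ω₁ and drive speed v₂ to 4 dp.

ω₁ = -0.8909, v₂ = 4.7726

heading to target = atan2(4−2.5, -2.5−4.5) = 2.9305
Δθ = wrap(2.9305 − -1.5708) = -1.7819; ω₁ = Δθ/dt₁ = -0.8909
distance = √((-2.5−4.5)² + (4−2.5)²) = 7.1589; v₂ = distance/dt₂ = 4.7726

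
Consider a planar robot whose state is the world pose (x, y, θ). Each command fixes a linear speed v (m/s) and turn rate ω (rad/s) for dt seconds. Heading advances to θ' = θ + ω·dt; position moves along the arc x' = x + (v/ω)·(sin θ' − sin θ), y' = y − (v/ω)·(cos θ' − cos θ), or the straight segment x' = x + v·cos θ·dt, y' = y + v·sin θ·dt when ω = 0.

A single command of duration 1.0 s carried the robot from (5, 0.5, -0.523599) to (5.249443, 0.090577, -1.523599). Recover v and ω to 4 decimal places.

v = 0.5000, ω = -1.0000

Δθ = -1.523599 − -0.523599 = -1.000000
ω = Δθ/dt = -1.000000/1.0 = -1.0000
R = −Δy/(cos θ' − cos θ) = -0.5000
v = R·ω = -0.5000·-1.0000 = 0.5000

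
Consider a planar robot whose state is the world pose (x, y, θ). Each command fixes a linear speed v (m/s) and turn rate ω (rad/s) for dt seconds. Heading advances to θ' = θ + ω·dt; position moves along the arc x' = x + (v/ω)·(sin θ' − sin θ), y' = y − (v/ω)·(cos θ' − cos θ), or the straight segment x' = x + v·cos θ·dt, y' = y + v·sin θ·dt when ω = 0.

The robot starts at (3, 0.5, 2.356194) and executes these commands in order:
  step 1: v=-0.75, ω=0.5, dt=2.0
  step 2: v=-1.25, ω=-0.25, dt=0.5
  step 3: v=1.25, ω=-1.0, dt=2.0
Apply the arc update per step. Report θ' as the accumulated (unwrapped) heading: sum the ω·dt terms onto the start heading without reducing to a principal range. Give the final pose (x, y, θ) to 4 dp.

step 1: θ'=3.3562 (R=-1.5000) → pose (4.3801, 0.0951, 3.3562)
step 2: θ'=3.2312 (R=5.0000) → pose (4.9975, 0.1897, 3.2312)
step 3: θ'=1.2312 (R=-1.2500) → pose (3.7070, 1.8511, 1.2312)

(3.7070, 1.8511, 1.2312)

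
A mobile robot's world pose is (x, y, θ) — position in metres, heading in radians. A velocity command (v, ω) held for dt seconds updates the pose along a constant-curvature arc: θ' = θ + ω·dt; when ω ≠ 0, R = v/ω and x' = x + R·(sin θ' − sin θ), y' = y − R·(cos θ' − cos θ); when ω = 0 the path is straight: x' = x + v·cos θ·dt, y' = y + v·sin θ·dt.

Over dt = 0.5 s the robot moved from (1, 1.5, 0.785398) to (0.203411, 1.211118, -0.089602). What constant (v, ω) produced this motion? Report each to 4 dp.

Δθ = -0.089602 − 0.785398 = -0.875000
ω = Δθ/dt = -0.875000/0.5 = -1.7500
R = Δx/(sin θ' − sin θ) = 1.0000
v = R·ω = 1.0000·-1.7500 = -1.7500

v = -1.7500, ω = -1.7500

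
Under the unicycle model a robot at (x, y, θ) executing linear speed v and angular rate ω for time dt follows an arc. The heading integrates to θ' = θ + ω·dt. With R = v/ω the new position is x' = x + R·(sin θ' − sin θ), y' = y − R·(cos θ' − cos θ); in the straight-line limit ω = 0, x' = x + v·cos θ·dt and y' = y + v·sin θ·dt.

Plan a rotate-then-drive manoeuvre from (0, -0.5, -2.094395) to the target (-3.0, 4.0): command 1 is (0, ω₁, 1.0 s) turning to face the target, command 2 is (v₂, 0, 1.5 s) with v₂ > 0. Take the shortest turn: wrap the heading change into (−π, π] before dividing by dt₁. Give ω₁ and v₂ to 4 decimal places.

ω₁ = -2.0300, v₂ = 3.6056

heading to target = atan2(4−-0.5, -3−0) = 2.1588
Δθ = wrap(2.1588 − -2.0944) = -2.0300; ω₁ = Δθ/dt₁ = -2.0300
distance = √((-3−0)² + (4−-0.5)²) = 5.4083; v₂ = distance/dt₂ = 3.6056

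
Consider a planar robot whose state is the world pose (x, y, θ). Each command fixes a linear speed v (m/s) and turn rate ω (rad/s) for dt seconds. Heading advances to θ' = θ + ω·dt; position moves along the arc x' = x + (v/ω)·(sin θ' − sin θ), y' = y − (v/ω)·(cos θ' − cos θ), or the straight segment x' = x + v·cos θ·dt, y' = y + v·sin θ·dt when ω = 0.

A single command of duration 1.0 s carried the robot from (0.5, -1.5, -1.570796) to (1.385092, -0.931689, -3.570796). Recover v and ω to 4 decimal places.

v = -1.2500, ω = -2.0000

Δθ = -3.570796 − -1.570796 = -2.000000
ω = Δθ/dt = -2.000000/1.0 = -2.0000
R = Δx/(sin θ' − sin θ) = 0.6250
v = R·ω = 0.6250·-2.0000 = -1.2500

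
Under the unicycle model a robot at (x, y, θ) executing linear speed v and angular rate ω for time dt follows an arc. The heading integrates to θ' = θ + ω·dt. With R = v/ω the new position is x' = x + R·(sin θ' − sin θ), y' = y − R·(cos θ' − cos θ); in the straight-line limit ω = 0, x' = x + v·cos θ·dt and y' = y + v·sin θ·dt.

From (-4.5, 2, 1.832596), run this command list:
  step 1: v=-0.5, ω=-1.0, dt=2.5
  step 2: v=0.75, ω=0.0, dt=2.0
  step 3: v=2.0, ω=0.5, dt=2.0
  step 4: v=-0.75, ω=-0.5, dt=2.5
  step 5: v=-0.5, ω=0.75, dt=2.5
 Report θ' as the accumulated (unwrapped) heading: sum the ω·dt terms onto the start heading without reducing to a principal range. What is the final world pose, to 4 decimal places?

(-3.0878, 0.3948, 0.9576)

step 1: θ'=-0.6674 (R=0.5000) → pose (-5.2924, 1.4779, -0.6674)
step 2: θ'=-0.6674 (straight) → pose (-4.1143, 0.5495, -0.6674)
step 3: θ'=0.3326 (R=4.0000) → pose (-0.3325, -0.0896, 0.3326)
step 4: θ'=-0.9174 (R=1.5000) → pose (-2.0133, 0.4164, -0.9174)
step 5: θ'=0.9576 (R=-0.6667) → pose (-3.0878, 0.3948, 0.9576)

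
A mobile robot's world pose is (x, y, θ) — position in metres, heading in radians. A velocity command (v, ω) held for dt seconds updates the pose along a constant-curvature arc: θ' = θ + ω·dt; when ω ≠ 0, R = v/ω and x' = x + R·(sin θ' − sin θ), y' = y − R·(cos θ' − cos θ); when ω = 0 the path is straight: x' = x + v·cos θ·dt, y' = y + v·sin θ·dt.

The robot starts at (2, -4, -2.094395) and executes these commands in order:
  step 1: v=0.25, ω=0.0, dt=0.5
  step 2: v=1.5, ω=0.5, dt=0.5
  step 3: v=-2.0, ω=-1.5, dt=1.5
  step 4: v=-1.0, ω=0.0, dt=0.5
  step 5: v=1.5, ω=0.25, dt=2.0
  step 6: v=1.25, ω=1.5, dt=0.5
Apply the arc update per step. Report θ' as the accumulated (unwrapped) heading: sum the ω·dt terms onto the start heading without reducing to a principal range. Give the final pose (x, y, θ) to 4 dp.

(1.4334, -2.8265, -2.8444)

step 1: θ'=-2.0944 (straight) → pose (1.9375, -4.1083, -2.0944)
step 2: θ'=-1.8444 (R=3.0000) → pose (1.6472, -4.7977, -1.8444)
step 3: θ'=-4.0944 (R=1.3333) → pose (4.0176, -4.3854, -4.0944)
step 4: θ'=-4.0944 (straight) → pose (4.3073, -4.7929, -4.0944)
step 5: θ'=-3.5944 (R=6.0000) → pose (2.0420, -2.8740, -3.5944)
step 6: θ'=-2.8444 (R=0.8333) → pose (1.4334, -2.8265, -2.8444)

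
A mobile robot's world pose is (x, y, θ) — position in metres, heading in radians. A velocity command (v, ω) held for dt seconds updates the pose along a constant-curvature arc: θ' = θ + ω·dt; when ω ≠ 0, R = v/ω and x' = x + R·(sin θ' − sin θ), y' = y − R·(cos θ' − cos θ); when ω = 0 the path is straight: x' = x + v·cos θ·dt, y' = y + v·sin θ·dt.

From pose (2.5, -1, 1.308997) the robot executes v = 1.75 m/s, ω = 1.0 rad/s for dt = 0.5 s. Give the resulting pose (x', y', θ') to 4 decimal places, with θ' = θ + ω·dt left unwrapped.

θ' = 1.3090 + 1.0·0.5 = 1.8090
R = v/ω = 1.75/1.0 = 1.7500
x' = 2.5 + 1.7500·(sin 1.8090 − sin 1.3090) = 2.5102
y' = -1 − 1.7500·(cos 1.8090 − cos 1.3090) = -0.1341

(2.5102, -0.1341, 1.8090)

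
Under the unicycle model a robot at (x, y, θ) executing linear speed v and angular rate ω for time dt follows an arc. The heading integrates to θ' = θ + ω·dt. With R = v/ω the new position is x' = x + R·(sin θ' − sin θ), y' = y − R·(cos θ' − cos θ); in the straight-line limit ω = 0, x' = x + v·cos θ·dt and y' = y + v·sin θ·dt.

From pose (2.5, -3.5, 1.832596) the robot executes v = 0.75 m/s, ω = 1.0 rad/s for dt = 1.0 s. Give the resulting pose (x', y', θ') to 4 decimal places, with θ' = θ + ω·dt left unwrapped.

θ' = 1.8326 + 1.0·1.0 = 2.8326
R = v/ω = 0.75/1.0 = 0.7500
x' = 2.5 + 0.7500·(sin 2.8326 − sin 1.8326) = 2.0036
y' = -3.5 − 0.7500·(cos 2.8326 − cos 1.8326) = -2.9796

(2.0036, -2.9796, 2.8326)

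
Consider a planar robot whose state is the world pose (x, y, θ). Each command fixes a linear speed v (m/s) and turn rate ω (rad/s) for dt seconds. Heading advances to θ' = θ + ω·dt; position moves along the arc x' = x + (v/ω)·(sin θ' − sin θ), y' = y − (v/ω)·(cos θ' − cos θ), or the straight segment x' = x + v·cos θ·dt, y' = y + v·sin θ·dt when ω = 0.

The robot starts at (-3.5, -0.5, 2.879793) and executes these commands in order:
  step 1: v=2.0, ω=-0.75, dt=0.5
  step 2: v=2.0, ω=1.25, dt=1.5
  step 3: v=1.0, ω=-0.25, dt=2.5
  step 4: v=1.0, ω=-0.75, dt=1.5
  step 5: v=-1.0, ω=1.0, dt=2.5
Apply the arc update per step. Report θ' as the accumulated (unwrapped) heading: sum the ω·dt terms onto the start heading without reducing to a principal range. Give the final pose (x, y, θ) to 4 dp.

step 1: θ'=2.5048 (R=-2.6667) → pose (-4.3955, -0.0682, 2.5048)
step 2: θ'=4.3798 (R=1.6000) → pose (-6.8592, -0.8322, 4.3798)
step 3: θ'=3.7548 (R=-4.0000) → pose (-8.3380, -2.7975, 3.7548)
step 4: θ'=2.6298 (R=-1.3333) → pose (-9.7584, -2.8695, 2.6298)
step 5: θ'=5.1298 (R=-1.0000) → pose (-8.3545, -1.5923, 5.1298)

(-8.3545, -1.5923, 5.1298)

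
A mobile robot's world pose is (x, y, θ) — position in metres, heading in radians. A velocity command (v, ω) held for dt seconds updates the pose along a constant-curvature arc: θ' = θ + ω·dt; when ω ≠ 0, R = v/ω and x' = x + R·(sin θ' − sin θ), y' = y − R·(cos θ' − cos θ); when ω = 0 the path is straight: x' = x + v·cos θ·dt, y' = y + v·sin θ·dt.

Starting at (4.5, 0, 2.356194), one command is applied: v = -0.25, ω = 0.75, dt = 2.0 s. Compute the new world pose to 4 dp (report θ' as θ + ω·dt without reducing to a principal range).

(4.9541, -0.0161, 3.8562)

θ' = 2.3562 + 0.75·2.0 = 3.8562
R = v/ω = -0.25/0.75 = -0.3333
x' = 4.5 + -0.3333·(sin 3.8562 − sin 2.3562) = 4.9541
y' = 0 − -0.3333·(cos 3.8562 − cos 2.3562) = -0.0161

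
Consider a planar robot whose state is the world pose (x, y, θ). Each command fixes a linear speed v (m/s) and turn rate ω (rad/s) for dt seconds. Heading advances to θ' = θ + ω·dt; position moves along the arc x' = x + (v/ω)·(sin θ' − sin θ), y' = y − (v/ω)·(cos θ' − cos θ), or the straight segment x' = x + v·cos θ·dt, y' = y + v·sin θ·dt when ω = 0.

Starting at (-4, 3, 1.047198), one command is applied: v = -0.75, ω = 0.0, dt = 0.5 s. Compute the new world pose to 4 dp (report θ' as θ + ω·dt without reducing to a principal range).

θ' = 1.0472 + 0.0·0.5 = 1.0472
ω = 0 → straight: x' = -4 + -0.75·cos(1.0472)·0.5 = -4.1875
y' = 3 + -0.75·sin(1.0472)·0.5 = 2.6752

(-4.1875, 2.6752, 1.0472)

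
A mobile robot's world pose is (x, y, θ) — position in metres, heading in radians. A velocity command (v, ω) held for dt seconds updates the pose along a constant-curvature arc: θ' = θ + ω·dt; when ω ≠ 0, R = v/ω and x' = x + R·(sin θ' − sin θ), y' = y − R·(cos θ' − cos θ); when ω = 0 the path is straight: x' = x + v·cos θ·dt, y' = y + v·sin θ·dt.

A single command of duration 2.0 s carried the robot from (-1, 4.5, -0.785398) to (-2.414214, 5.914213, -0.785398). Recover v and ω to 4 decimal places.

v = -1.0000, ω = 0.0000

Δθ = -0.785398 − -0.785398 = 0.000000
ω = Δθ/dt = 0.000000/2.0 = 0.0000
ω = 0 → v = (Δx·cos θ + Δy·sin θ)/dt = -1.0000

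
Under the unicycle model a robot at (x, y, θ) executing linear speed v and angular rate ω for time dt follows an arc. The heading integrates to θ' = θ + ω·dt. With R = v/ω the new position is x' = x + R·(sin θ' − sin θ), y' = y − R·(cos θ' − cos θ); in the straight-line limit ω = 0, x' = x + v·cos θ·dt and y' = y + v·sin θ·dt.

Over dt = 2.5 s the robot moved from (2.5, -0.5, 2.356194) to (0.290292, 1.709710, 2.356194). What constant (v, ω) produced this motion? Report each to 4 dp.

Δθ = 2.356194 − 2.356194 = 0.000000
ω = Δθ/dt = 0.000000/2.5 = 0.0000
ω = 0 → v = (Δx·cos θ + Δy·sin θ)/dt = 1.2500

v = 1.2500, ω = 0.0000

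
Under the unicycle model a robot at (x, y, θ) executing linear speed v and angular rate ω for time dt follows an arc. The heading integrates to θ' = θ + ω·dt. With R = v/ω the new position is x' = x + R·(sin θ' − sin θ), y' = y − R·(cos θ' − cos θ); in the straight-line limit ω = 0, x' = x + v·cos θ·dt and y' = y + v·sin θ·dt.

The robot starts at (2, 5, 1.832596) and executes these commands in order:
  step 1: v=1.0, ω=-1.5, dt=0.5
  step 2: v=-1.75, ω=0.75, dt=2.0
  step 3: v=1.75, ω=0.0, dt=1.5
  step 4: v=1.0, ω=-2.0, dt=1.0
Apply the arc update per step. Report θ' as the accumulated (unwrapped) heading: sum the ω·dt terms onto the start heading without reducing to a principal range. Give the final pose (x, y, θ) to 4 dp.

step 1: θ'=1.0826 (R=-0.6667) → pose (2.0552, 5.4852, 1.0826)
step 2: θ'=2.5826 (R=-2.3333) → pose (2.8785, 2.4126, 2.5826)
step 3: θ'=2.5826 (straight) → pose (0.6530, 3.8048, 2.5826)
step 4: θ'=0.5826 (R=-0.5000) → pose (0.6431, 4.6462, 0.5826)

(0.6431, 4.6462, 0.5826)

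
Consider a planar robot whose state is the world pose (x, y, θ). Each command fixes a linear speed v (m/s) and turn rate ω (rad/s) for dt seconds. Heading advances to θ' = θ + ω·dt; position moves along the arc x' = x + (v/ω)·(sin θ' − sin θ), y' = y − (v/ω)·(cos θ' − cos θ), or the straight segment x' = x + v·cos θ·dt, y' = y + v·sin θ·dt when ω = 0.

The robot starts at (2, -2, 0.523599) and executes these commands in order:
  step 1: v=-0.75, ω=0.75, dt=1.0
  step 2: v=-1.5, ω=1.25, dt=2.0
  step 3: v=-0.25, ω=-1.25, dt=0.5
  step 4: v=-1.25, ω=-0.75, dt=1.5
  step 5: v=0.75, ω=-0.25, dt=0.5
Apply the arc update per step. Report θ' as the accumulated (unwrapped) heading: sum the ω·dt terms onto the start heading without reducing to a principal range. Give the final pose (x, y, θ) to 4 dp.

(4.8847, -4.4451, 1.8986)

step 1: θ'=1.2736 (R=-1.0000) → pose (1.5438, -2.5732, 1.2736)
step 2: θ'=3.7736 (R=-1.2000) → pose (3.4002, -3.8928, 3.7736)
step 3: θ'=3.1486 (R=0.2000) → pose (3.5169, -3.8542, 3.1486)
step 4: θ'=2.0236 (R=1.6667) → pose (5.0273, -4.7917, 2.0236)
step 5: θ'=1.8986 (R=-3.0000) → pose (4.8847, -4.4451, 1.8986)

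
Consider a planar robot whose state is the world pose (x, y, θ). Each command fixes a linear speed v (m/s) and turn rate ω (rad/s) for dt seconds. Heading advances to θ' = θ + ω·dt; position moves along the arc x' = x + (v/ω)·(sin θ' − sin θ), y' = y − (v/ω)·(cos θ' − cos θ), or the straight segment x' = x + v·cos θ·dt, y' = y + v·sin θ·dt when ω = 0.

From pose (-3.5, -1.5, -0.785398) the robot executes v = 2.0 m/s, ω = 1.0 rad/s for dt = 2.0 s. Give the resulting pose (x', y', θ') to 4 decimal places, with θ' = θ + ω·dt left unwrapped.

θ' = -0.7854 + 1.0·2.0 = 1.2146
R = v/ω = 2.0/1.0 = 2.0000
x' = -3.5 + 2.0000·(sin 1.2146 − sin -0.7854) = -0.2113
y' = -1.5 − 2.0000·(cos 1.2146 − cos -0.7854) = -0.7832

(-0.2113, -0.7832, 1.2146)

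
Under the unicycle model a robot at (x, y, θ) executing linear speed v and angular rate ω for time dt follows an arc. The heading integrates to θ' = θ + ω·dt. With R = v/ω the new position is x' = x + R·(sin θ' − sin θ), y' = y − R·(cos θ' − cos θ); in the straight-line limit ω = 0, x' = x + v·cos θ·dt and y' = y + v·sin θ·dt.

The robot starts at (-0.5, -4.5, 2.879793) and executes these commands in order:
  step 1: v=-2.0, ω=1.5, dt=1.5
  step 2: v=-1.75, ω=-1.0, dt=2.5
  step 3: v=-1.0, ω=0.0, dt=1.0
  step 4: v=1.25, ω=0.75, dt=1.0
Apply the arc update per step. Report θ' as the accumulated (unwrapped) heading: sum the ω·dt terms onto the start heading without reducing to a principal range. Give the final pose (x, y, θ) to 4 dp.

step 1: θ'=5.1298 (R=-1.3333) → pose (1.0640, -2.6716, 5.1298)
step 2: θ'=2.6298 (R=1.7500) → pose (3.5208, -0.4364, 2.6298)
step 3: θ'=2.6298 (straight) → pose (4.3926, -0.9261, 2.6298)
step 4: θ'=3.3798 (R=1.6667) → pose (3.1831, -0.7596, 3.3798)

(3.1831, -0.7596, 3.3798)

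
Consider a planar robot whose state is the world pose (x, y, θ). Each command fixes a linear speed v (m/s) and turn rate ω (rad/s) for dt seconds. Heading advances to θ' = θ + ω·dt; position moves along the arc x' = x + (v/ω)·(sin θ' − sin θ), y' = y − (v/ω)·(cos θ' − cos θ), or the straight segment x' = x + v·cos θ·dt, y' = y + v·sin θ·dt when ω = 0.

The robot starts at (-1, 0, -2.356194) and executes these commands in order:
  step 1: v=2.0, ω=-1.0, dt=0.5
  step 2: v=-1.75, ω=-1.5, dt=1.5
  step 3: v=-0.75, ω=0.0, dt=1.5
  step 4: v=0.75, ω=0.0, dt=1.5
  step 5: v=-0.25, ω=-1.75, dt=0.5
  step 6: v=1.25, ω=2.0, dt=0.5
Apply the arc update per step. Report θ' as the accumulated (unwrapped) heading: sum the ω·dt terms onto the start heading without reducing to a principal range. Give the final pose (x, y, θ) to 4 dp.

(-0.1181, -1.7229, -4.9812)

step 1: θ'=-2.8562 (R=-2.0000) → pose (-1.8511, -0.5049, -2.8562)
step 2: θ'=-5.1062 (R=1.1667) → pose (-0.4453, -2.0720, -5.1062)
step 3: θ'=-5.1062 (straight) → pose (-0.8770, -3.1109, -5.1062)
step 4: θ'=-5.1062 (straight) → pose (-0.4453, -2.0720, -5.1062)
step 5: θ'=-5.9812 (R=0.1429) → pose (-0.5347, -2.1536, -5.9812)
step 6: θ'=-4.9812 (R=0.6250) → pose (-0.1181, -1.7229, -4.9812)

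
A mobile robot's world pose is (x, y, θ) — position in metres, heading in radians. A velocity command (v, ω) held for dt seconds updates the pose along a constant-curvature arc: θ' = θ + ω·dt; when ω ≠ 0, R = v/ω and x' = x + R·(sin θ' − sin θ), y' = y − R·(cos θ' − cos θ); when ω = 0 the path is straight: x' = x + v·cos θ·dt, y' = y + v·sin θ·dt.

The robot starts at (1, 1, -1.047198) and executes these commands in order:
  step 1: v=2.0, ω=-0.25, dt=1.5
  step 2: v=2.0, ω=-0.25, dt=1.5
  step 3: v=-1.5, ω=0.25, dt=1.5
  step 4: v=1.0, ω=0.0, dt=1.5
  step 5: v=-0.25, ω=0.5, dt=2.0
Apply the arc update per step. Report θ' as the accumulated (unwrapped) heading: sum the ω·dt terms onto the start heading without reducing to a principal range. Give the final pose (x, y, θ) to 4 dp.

(1.8871, -3.6620, -0.4222)

step 1: θ'=-1.4222 (R=-8.0000) → pose (1.9836, -1.8156, -1.4222)
step 2: θ'=-1.7972 (R=-8.0000) → pose (1.8676, -4.7958, -1.7972)
step 3: θ'=-1.4222 (R=-6.0000) → pose (1.9546, -2.5606, -1.4222)
step 4: θ'=-1.4222 (straight) → pose (2.1767, -4.0441, -1.4222)
step 5: θ'=-0.4222 (R=-0.5000) → pose (1.8871, -3.6620, -0.4222)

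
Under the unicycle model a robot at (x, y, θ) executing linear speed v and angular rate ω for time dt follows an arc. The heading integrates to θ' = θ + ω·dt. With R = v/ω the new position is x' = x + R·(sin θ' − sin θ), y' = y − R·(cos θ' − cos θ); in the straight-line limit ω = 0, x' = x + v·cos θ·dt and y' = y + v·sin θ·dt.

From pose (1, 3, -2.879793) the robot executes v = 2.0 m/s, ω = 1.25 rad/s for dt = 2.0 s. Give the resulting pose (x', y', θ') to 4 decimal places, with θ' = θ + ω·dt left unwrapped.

θ' = -2.8798 + 1.25·2.0 = -0.3798
R = v/ω = 2.0/1.25 = 1.6000
x' = 1 + 1.6000·(sin -0.3798 − sin -2.8798) = 0.8209
y' = 3 − 1.6000·(cos -0.3798 − cos -2.8798) = -0.0315

(0.8209, -0.0315, -0.3798)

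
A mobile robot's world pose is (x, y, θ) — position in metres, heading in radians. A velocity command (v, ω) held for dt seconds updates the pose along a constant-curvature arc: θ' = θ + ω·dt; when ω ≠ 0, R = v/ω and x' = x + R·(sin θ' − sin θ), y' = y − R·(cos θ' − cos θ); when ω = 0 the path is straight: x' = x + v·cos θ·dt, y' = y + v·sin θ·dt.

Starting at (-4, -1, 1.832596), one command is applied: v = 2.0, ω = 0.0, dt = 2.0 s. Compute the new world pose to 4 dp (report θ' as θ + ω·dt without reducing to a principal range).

θ' = 1.8326 + 0.0·2.0 = 1.8326
ω = 0 → straight: x' = -4 + 2.0·cos(1.8326)·2.0 = -5.0353
y' = -1 + 2.0·sin(1.8326)·2.0 = 2.8637

(-5.0353, 2.8637, 1.8326)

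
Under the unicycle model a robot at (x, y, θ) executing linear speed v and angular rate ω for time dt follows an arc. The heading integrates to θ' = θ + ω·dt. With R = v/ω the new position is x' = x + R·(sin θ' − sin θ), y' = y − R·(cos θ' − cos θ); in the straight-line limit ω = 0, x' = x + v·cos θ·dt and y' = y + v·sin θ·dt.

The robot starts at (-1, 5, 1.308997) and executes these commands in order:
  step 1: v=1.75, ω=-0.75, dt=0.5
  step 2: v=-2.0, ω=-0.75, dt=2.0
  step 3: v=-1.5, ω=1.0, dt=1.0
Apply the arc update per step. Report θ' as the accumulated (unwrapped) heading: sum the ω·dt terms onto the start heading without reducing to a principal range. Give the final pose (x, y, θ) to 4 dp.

(-5.6314, 5.2133, 0.4340)

step 1: θ'=0.9340 (R=-2.3333) → pose (-0.6222, 5.7835, 0.9340)
step 2: θ'=-0.5660 (R=2.6667) → pose (-4.1962, 5.1184, -0.5660)
step 3: θ'=0.4340 (R=-1.5000) → pose (-5.6314, 5.2133, 0.4340)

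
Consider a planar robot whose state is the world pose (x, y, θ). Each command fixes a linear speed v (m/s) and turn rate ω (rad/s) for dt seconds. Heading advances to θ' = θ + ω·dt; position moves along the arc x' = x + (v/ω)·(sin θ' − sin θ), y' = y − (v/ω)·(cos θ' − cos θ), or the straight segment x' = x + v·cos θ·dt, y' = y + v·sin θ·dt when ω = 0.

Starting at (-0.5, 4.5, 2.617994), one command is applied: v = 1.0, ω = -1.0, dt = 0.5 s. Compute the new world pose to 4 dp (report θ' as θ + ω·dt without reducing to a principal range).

(-0.8540, 4.8457, 2.1180)

θ' = 2.6180 + -1.0·0.5 = 2.1180
R = v/ω = 1.0/-1.0 = -1.0000
x' = -0.5 + -1.0000·(sin 2.1180 − sin 2.6180) = -0.8540
y' = 4.5 − -1.0000·(cos 2.1180 − cos 2.6180) = 4.8457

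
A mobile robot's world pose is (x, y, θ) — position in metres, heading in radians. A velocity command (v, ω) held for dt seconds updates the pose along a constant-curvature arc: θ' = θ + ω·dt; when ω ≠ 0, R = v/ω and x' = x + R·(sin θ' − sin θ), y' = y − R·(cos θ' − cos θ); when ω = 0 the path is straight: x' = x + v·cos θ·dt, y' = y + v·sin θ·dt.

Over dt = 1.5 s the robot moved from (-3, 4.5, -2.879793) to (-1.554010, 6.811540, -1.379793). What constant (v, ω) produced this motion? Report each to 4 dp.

Δθ = -1.379793 − -2.879793 = 1.500000
ω = Δθ/dt = 1.500000/1.5 = 1.0000
R = −Δy/(cos θ' − cos θ) = -2.0000
v = R·ω = -2.0000·1.0000 = -2.0000

v = -2.0000, ω = 1.0000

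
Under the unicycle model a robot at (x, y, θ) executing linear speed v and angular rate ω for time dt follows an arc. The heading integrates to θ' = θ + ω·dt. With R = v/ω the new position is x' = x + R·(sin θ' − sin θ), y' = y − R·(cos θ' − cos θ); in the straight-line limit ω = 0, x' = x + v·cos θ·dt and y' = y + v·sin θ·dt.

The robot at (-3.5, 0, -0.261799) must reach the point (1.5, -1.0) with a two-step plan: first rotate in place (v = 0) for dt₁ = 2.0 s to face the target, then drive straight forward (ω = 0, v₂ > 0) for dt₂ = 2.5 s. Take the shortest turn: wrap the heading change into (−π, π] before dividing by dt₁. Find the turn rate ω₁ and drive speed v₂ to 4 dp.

heading to target = atan2(-1−0, 1.5−-3.5) = -0.1974
Δθ = wrap(-0.1974 − -0.2618) = 0.0644; ω₁ = Δθ/dt₁ = 0.0322
distance = √((1.5−-3.5)² + (-1−0)²) = 5.0990; v₂ = distance/dt₂ = 2.0396

ω₁ = 0.0322, v₂ = 2.0396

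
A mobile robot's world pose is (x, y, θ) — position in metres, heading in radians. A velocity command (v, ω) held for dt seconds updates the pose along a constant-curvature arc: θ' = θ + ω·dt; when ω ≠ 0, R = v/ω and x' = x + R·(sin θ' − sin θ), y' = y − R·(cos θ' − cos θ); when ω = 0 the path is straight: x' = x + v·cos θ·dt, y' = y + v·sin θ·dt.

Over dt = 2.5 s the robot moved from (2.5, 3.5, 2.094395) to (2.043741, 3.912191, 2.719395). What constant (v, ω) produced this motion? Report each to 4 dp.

v = 0.2500, ω = 0.2500

Δθ = 2.719395 − 2.094395 = 0.625000
ω = Δθ/dt = 0.625000/2.5 = 0.2500
R = Δx/(sin θ' − sin θ) = 1.0000
v = R·ω = 1.0000·0.2500 = 0.2500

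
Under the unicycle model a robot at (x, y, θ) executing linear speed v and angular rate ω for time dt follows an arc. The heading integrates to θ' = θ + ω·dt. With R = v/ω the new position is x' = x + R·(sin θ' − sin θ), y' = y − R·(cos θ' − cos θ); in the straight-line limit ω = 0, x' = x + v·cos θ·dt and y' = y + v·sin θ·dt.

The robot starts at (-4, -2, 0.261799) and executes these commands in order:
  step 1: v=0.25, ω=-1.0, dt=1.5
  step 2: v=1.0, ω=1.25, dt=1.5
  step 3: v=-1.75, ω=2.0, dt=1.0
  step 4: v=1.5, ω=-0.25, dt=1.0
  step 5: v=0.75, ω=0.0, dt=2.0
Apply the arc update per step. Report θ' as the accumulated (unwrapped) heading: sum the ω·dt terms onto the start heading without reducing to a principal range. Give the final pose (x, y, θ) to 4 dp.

(-4.6717, -2.1024, 2.3868)

step 1: θ'=-1.2382 (R=-0.2500) → pose (-3.6990, -2.1599, -1.2382)
step 2: θ'=0.6368 (R=0.8000) → pose (-2.4671, -2.5419, 0.6368)
step 3: θ'=2.6368 (R=-0.8750) → pose (-2.3700, -4.0112, 2.6368)
step 4: θ'=2.3868 (R=-6.0000) → pose (-3.5791, -3.1301, 2.3868)
step 5: θ'=2.3868 (straight) → pose (-4.6717, -2.1024, 2.3868)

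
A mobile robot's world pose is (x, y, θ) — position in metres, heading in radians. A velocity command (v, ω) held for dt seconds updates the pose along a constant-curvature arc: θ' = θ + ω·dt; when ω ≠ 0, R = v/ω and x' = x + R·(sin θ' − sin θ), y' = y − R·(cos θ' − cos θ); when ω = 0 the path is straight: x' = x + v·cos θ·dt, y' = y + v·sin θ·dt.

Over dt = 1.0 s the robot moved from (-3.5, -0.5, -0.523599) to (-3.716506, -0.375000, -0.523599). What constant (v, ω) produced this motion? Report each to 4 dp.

Δθ = -0.523599 − -0.523599 = 0.000000
ω = Δθ/dt = 0.000000/1.0 = 0.0000
ω = 0 → v = (Δx·cos θ + Δy·sin θ)/dt = -0.2500

v = -0.2500, ω = 0.0000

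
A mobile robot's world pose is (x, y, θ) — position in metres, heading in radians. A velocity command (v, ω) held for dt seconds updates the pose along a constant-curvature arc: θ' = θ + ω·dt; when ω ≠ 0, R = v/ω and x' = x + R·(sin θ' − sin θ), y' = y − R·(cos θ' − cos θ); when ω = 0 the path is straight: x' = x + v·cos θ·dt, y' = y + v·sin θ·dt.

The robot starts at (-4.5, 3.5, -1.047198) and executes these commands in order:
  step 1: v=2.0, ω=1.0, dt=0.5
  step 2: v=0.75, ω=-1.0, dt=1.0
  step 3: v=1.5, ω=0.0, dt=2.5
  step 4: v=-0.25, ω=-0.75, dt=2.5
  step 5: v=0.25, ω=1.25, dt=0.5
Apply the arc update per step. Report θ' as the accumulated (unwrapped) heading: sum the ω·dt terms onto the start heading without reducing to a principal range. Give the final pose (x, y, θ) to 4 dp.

(-3.0578, -1.2555, -2.7972)

step 1: θ'=-0.5472 (R=2.0000) → pose (-3.8085, 2.7920, -0.5472)
step 2: θ'=-1.5472 (R=-0.7500) → pose (-3.4490, 2.1692, -1.5472)
step 3: θ'=-1.5472 (straight) → pose (-3.3605, -1.5797, -1.5472)
step 4: θ'=-3.4222 (R=0.3333) → pose (-2.9349, -1.2516, -3.4222)
step 5: θ'=-2.7972 (R=0.2000) → pose (-3.0578, -1.2555, -2.7972)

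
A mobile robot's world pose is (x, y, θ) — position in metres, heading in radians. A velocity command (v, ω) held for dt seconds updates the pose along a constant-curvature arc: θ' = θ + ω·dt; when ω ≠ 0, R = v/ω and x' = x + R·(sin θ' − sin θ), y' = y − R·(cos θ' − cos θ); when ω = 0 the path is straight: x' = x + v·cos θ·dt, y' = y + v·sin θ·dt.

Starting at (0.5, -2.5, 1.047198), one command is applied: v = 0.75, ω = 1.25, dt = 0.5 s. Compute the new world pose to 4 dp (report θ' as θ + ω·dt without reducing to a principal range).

(0.5773, -2.1393, 1.6722)

θ' = 1.0472 + 1.25·0.5 = 1.6722
R = v/ω = 0.75/1.25 = 0.6000
x' = 0.5 + 0.6000·(sin 1.6722 − sin 1.0472) = 0.5773
y' = -2.5 − 0.6000·(cos 1.6722 − cos 1.0472) = -2.1393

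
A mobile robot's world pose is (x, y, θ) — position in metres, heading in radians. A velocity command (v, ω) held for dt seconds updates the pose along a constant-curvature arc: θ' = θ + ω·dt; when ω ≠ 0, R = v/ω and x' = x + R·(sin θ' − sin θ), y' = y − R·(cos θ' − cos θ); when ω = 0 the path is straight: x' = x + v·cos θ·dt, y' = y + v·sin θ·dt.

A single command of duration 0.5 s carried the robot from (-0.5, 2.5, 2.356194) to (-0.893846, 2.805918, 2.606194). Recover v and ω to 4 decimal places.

v = 1.0000, ω = 0.5000

Δθ = 2.606194 − 2.356194 = 0.250000
ω = Δθ/dt = 0.250000/0.5 = 0.5000
R = Δx/(sin θ' − sin θ) = 2.0000
v = R·ω = 2.0000·0.5000 = 1.0000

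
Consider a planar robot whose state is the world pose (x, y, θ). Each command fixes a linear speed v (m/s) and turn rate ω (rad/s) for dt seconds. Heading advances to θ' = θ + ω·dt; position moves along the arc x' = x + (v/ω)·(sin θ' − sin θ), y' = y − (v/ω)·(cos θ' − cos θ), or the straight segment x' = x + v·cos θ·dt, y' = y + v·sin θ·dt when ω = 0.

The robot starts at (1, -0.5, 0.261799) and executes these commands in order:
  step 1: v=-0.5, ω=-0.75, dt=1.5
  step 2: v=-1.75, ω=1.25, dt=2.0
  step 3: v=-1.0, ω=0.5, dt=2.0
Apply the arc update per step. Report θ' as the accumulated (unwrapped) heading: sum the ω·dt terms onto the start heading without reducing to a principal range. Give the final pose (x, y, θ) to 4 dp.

step 1: θ'=-0.8632 (R=0.6667) → pose (0.3208, -0.2894, -0.8632)
step 2: θ'=1.6368 (R=-1.4000) → pose (-2.1400, -1.2917, 1.6368)
step 3: θ'=2.6368 (R=-2.0000) → pose (-1.1116, -2.9104, 2.6368)

(-1.1116, -2.9104, 2.6368)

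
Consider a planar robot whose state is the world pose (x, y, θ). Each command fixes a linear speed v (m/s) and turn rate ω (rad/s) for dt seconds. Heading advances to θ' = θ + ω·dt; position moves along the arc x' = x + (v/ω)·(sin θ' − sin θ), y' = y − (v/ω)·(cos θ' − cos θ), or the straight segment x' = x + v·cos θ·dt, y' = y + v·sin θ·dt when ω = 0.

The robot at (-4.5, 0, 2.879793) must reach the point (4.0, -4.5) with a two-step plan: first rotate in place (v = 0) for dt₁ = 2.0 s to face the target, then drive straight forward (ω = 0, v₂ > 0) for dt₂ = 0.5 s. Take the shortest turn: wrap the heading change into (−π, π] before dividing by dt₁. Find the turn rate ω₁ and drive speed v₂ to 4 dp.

heading to target = atan2(-4.5−0, 4−-4.5) = -0.4869
Δθ = wrap(-0.4869 − 2.8798) = 2.9165; ω₁ = Δθ/dt₁ = 1.4582
distance = √((4−-4.5)² + (-4.5−0)²) = 9.6177; v₂ = distance/dt₂ = 19.2354

ω₁ = 1.4582, v₂ = 19.2354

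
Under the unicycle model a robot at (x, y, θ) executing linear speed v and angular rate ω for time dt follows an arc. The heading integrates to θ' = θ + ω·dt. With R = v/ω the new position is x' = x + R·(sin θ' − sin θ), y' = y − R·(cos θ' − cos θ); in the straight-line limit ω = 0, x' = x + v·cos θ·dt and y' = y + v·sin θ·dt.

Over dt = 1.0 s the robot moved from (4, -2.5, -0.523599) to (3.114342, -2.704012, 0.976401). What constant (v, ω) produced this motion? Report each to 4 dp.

v = -1.0000, ω = 1.5000

Δθ = 0.976401 − -0.523599 = 1.500000
ω = Δθ/dt = 1.500000/1.0 = 1.5000
R = Δx/(sin θ' − sin θ) = -0.6667
v = R·ω = -0.6667·1.5000 = -1.0000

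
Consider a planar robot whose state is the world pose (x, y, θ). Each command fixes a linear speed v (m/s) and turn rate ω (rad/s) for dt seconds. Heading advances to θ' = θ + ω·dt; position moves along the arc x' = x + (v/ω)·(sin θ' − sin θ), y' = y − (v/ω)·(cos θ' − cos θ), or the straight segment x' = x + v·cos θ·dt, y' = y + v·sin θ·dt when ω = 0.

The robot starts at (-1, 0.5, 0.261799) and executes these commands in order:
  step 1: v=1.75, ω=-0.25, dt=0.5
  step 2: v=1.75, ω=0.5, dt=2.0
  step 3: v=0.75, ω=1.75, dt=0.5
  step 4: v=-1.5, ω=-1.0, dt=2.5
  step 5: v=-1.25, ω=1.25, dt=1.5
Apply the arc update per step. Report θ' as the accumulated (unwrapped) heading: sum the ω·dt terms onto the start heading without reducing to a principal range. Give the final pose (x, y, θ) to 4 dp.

(-0.9581, 0.3666, 1.3868)

step 1: θ'=0.1368 (R=-7.0000) → pose (-0.1429, 0.6731, 0.1368)
step 2: θ'=1.1368 (R=3.5000) → pose (2.5553, 2.6687, 1.1368)
step 3: θ'=2.0118 (R=0.4286) → pose (2.5541, 3.0318, 2.0118)
step 4: θ'=-0.4882 (R=1.5000) → pose (0.4940, 1.0668, -0.4882)
step 5: θ'=1.3868 (R=-1.0000) → pose (-0.9581, 0.3666, 1.3868)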